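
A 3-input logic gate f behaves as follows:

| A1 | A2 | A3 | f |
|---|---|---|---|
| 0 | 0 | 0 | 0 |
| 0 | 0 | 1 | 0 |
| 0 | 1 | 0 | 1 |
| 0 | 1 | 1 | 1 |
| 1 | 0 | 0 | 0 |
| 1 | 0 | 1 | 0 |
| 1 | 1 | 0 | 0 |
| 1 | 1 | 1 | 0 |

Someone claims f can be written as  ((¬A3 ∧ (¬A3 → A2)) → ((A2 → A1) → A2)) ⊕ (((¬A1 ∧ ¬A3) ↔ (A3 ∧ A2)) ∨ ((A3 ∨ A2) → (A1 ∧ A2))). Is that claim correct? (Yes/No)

Yes

Test each input against both f and the formula:
  A1=0, A2=0, A3=0: formula gives 0, f = 0 ✓
  A1=0, A2=0, A3=1: formula gives 0, f = 0 ✓
  A1=0, A2=1, A3=0: formula gives 1, f = 1 ✓
  A1=0, A2=1, A3=1: formula gives 1, f = 1 ✓
  A1=1, A2=0, A3=0: formula gives 0, f = 0 ✓
  … (the remaining 3 rows also agree.)
No disagreement on any input; they are logically equivalent.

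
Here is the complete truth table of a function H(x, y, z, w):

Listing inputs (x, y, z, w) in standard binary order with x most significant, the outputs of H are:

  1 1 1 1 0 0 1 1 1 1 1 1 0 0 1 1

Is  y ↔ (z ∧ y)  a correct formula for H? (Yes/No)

Yes

Evaluate y ↔ (z ∧ y) on each row and compare to H:
  x=0, y=0, z=0, w=0: formula gives 1, H = 1 ✓
  x=0, y=0, z=0, w=1: formula gives 1, H = 1 ✓
  x=0, y=0, z=1, w=0: formula gives 1, H = 1 ✓
  x=0, y=0, z=1, w=1: formula gives 1, H = 1 ✓
  … (the remaining 12 rows also agree.)
All 16 rows match — the expression computes H exactly.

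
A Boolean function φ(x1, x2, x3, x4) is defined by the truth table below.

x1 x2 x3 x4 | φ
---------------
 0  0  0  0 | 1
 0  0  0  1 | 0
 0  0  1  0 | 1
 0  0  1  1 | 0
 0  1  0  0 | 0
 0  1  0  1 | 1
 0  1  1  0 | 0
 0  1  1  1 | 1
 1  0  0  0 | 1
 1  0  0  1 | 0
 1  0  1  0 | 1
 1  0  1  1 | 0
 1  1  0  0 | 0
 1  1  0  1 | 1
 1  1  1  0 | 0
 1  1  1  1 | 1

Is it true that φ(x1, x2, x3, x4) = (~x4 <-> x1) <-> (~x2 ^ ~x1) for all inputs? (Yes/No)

Check the formula against φ row by row:
  x1=0, x2=0, x3=0, x4=0: formula gives 1, φ = 1 ✓
  x1=0, x2=0, x3=0, x4=1: formula gives 0, φ = 0 ✓
  x1=0, x2=0, x3=1, x4=0: formula gives 1, φ = 1 ✓
  x1=0, x2=0, x3=1, x4=1: formula gives 0, φ = 0 ✓
  …and likewise for the remaining 12 rows.
No disagreement on any input; they are logically equivalent.

Yes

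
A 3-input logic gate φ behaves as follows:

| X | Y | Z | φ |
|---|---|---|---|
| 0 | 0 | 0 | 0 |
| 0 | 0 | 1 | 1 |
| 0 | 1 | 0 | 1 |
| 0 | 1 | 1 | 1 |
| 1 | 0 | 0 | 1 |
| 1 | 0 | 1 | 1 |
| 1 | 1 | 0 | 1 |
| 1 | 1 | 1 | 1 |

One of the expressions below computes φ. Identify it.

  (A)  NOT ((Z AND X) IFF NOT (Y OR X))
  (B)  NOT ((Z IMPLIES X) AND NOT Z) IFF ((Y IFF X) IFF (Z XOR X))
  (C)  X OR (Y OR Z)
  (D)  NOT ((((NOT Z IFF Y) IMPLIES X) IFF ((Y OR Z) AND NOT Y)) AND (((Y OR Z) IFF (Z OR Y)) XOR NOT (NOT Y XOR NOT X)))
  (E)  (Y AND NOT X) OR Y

C

(A): at (0,0,0) it gives 1, but φ = 0 — eliminated.
(B): at (0,0,0) it gives 1, but φ = 0 — eliminated.
(D): at (0,0,0) it gives 1, but φ = 0 — eliminated.
(E): at (0,0,1) it gives 0, but φ = 1 — eliminated.
(C) is the remaining candidate, and it agrees with φ on all 8 inputs.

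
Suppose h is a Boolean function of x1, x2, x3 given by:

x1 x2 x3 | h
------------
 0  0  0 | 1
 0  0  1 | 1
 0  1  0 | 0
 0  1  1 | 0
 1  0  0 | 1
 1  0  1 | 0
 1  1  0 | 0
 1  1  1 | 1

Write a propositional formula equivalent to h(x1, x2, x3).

h=1 on 4 inputs: (0,0,0), (0,0,1), (1,0,0), (1,1,1). Reading each as a conjunction of literals (¬x1·¬x2·¬x3, ¬x1·¬x2·x3, x1·¬x2·¬x3, x1·x2·x3) and taking the OR gives the canonical DNF.

h(x1, x2, x3) = ((((not x1 and not x2) and not x3) or ((not x1 and not x2) and x3)) or ((x1 and not x2) and not x3)) or ((x1 and x2) and x3)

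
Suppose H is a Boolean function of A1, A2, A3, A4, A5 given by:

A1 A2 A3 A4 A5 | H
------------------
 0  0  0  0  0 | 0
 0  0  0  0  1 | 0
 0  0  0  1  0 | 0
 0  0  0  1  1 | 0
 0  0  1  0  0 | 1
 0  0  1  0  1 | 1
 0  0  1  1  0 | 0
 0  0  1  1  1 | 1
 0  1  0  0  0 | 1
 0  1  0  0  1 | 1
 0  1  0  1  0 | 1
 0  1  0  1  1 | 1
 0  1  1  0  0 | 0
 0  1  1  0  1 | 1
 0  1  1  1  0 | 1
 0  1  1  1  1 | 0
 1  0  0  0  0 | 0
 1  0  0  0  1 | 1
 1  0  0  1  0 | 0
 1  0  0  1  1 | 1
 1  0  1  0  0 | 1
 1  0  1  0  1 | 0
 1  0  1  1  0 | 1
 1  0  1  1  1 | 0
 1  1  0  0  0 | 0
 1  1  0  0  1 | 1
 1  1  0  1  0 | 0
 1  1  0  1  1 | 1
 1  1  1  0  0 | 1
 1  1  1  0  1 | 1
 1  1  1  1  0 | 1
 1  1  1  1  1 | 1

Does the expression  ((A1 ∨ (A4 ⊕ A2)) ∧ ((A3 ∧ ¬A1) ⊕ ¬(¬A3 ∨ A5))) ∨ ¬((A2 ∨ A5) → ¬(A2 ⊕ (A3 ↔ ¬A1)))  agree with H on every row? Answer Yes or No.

Evaluate ((A1 ∨ (A4 ⊕ A2)) ∧ ((A3 ∧ ¬A1) ⊕ ¬(¬A3 ∨ A5))) ∨ ¬((A2 ∨ A5) → ¬(A2 ⊕ (A3 ↔ ¬A1))) on each row and compare to H:
  A1=0, A2=0, A3=0, A4=0, A5=0: formula gives 0, H = 0 ✓
  A1=0, A2=0, A3=0, A4=0, A5=1: formula gives 0, H = 0 ✓
  A1=0, A2=0, A3=0, A4=1, A5=0: formula gives 0, H = 0 ✓
  A1=0, A2=0, A3=0, A4=1, A5=1: formula gives 0, H = 0 ✓
  A1=0, A2=0, A3=1, A4=0, A5=0: formula gives 0, but H = 1 ✗
A single disagreement suffices: at (0,0,1,0,0) they differ, so the formula does not compute H.

No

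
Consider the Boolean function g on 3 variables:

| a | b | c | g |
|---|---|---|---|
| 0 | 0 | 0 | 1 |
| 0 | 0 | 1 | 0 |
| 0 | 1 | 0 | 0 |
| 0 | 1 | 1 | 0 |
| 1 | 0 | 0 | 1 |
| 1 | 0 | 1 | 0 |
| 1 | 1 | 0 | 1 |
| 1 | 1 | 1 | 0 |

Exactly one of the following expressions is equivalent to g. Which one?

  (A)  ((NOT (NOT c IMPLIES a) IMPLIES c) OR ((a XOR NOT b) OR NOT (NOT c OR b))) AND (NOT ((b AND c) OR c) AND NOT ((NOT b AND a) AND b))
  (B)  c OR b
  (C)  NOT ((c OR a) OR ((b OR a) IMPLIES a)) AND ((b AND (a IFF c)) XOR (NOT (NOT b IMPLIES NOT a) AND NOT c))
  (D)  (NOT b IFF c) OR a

A

(B): at (0,0,0) it gives 0, but g = 1 — eliminated.
(C): at (0,0,0) it gives 0, but g = 1 — eliminated.
(D): at (0,0,0) it gives 0, but g = 1 — eliminated.
That leaves (A). Evaluating it on every row reproduces the table of g exactly.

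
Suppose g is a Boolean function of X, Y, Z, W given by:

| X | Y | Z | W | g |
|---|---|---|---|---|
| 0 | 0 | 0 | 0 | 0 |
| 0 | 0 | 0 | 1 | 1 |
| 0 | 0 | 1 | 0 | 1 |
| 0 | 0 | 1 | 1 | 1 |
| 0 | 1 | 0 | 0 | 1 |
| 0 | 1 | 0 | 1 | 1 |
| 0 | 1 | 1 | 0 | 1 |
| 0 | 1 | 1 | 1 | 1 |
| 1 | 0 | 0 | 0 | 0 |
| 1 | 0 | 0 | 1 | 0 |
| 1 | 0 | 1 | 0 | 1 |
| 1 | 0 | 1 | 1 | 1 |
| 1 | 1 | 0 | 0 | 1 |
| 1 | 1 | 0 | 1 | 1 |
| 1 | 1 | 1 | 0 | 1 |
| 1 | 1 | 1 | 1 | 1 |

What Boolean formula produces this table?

The 0-rows are (0,0,0,0), (1,0,0,0), (1,0,0,1). Take each as a conjunction (¬X·¬Y·¬Z·¬W, X·¬Y·¬Z·¬W, X·¬Y·¬Z·W), form their disjunction, and complement — that gives a formula that is 1 everywhere g is.

g(X, Y, Z, W) = (((((X' · Y') · Z') · W') + (((X · Y') · Z') · W')) + (((X · Y') · Z') · W))'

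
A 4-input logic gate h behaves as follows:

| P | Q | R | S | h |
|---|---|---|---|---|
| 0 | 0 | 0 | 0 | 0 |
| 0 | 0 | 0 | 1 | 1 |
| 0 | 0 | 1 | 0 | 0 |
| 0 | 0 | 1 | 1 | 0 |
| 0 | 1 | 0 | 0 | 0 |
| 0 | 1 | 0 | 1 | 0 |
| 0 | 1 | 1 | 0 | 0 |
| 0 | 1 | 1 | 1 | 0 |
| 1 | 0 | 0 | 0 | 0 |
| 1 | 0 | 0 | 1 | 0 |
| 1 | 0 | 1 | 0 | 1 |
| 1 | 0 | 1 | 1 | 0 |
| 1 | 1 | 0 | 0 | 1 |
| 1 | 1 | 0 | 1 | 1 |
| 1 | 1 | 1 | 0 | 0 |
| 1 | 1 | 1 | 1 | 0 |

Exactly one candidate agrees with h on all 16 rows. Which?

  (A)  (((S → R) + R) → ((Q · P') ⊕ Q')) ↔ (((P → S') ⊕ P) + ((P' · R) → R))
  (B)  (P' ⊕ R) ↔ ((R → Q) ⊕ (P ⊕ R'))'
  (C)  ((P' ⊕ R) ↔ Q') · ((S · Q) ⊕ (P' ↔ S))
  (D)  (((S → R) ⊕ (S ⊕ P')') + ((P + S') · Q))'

(A) disagrees with h on (0,0,0,0) (formula → 1, table → 0); rule it out.
(B) disagrees with h on (0,0,0,0) (formula → 1, table → 0); rule it out.
(D) disagrees with h on (0,0,0,1) (formula → 0, table → 1); rule it out.
That leaves (C). Evaluating it on every row reproduces the table of h exactly.

C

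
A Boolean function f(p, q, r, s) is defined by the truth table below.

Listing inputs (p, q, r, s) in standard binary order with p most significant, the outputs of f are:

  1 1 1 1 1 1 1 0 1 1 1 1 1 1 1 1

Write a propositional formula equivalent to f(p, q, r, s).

f(p, q, r, s) = not (((not p and q) and r) and s)

f is 0 on exactly one input, (0,1,1,1), whose minterm is ¬p·q·r·s. So f is the negation of that single conjunction.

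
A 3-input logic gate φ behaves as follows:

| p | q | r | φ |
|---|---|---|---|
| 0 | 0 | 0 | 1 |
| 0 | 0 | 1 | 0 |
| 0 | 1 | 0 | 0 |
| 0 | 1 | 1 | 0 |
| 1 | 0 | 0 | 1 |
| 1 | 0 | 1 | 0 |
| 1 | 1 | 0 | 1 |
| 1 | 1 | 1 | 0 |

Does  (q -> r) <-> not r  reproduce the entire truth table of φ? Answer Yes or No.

Test each input against both φ and the formula:
  p=0, q=0, r=0: formula gives 1, φ = 1 ✓
  p=0, q=0, r=1: formula gives 0, φ = 0 ✓
  p=0, q=1, r=0: formula gives 0, φ = 0 ✓
  p=0, q=1, r=1: formula gives 0, φ = 0 ✓
  p=1, q=0, r=0: formula gives 1, φ = 1 ✓
  …
  p=1, q=1, r=0: formula gives 0, but φ = 1 ✗
Since they disagree at (1,1,0), the expression is not a correct formula for φ.

No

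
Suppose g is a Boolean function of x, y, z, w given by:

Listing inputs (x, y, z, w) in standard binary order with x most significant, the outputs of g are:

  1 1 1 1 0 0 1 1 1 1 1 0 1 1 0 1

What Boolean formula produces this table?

g(x, y, z, w) = ((((((x' · y) · z') · w') + (((x' · y) · z') · w)) + (((x · y') · z) · w)) + (((x · y) · z) · w'))'

The 0-rows are (0,1,0,0), (0,1,0,1), (1,0,1,1), (1,1,1,0). Take each as a conjunction (¬x·y·¬z·¬w, ¬x·y·¬z·w, x·¬y·z·w, x·y·z·¬w), form their disjunction, and complement — that gives a formula that is 1 everywhere g is.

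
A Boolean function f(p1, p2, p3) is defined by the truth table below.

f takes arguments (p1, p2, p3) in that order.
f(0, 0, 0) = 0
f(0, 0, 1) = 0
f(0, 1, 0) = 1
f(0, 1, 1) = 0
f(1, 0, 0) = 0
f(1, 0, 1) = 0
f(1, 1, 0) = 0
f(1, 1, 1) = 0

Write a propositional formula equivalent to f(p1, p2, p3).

f(p1, p2, p3) = (~p1 & p2) & ~p3

f is 1 on exactly one input, (0,1,0), whose minterm is ¬p1·p2·¬p3. So f is just that conjunction.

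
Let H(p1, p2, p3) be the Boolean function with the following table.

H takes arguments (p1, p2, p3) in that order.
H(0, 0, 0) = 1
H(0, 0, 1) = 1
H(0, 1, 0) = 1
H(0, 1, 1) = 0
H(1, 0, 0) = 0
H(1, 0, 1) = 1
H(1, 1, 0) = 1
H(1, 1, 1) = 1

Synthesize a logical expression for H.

H(p1, p2, p3) = NOT (((NOT p1 AND p2) AND p3) OR ((p1 AND NOT p2) AND NOT p3))

There are just 2 zero rows: (0,1,1), (1,0,0). Their minterms are ¬p1·p2·p3, p1·¬p2·¬p3; the OR of those covers precisely the 0-outputs, and negating it yields H.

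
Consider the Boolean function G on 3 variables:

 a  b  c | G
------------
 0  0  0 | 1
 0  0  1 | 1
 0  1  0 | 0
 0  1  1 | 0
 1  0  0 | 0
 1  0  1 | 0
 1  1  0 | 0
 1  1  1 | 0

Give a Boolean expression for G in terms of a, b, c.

Collect the rows where G=1 — (0,0,0), (0,0,1) — and write one minterm per row: ¬a·¬b·¬c, ¬a·¬b·c. Their union (logical OR) reproduces the table exactly.

G(a, b, c) = ((not a and not b) and not c) or ((not a and not b) and c)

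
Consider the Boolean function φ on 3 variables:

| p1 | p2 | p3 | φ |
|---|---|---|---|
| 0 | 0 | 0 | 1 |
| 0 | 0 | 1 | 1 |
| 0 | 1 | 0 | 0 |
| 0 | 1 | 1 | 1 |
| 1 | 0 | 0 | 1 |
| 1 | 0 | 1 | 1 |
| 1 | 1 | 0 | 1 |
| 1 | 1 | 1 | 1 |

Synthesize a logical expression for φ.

φ is 0 on exactly one input, (0,1,0), whose minterm is ¬p1·p2·¬p3. So φ is the negation of that single conjunction.

φ(p1, p2, p3) = NOT ((NOT p1 AND p2) AND NOT p3)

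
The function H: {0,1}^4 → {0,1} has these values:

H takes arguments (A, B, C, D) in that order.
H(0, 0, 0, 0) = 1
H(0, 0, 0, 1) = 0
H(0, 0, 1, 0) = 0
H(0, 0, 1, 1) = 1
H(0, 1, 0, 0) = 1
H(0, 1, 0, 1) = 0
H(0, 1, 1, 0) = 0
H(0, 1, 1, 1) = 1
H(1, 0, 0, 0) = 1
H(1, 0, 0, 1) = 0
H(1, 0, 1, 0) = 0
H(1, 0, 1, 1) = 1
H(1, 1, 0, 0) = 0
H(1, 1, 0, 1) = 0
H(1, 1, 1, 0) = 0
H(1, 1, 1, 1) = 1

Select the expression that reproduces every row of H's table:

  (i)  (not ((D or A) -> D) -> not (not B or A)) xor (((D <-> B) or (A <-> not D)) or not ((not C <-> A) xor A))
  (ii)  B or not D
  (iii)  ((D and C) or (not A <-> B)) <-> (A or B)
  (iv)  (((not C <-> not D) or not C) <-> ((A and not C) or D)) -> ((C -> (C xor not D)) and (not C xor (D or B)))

iv

(i): at (0,0,0,0) it gives 0, but H = 1 — eliminated.
(ii): at (0,0,1,0) it gives 1, but H = 0 — eliminated.
(iii): at (0,0,0,1) it gives 1, but H = 0 — eliminated.
That leaves (iv). Evaluating it on every row reproduces the table of H exactly.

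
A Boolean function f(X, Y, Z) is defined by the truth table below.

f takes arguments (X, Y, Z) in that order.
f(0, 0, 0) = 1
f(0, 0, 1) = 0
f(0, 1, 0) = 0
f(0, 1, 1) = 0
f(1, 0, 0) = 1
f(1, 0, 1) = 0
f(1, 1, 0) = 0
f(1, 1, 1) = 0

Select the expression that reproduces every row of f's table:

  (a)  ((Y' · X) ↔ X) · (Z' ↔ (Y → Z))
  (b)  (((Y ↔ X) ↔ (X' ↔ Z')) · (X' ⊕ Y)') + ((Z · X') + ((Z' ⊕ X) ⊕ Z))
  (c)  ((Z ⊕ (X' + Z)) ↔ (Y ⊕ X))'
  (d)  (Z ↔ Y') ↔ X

(b) disagrees with f on (0,0,1) (formula → 1, table → 0); rule it out.
(c) disagrees with f on (0,1,1) (formula → 1, table → 0); rule it out.
(d) disagrees with f on (0,1,1) (formula → 1, table → 0); rule it out.
That leaves (a). Evaluating it on every row reproduces the table of f exactly.

a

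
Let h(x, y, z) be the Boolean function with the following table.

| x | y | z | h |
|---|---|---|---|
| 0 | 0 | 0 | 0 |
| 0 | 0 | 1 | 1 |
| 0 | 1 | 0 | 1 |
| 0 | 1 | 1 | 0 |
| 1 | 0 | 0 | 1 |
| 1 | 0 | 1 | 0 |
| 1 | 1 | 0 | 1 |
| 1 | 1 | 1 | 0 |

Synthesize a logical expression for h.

The 1-rows are (0,0,1), (0,1,0), (1,0,0), (1,1,0). Each contributes one minterm — ¬x·¬y·z; ¬x·y·¬z; x·¬y·¬z; x·y·¬z — and their disjunction is a sum-of-products form of h.

h(x, y, z) = ((((not x and not y) and z) or ((not x and y) and not z)) or ((x and not y) and not z)) or ((x and y) and not z)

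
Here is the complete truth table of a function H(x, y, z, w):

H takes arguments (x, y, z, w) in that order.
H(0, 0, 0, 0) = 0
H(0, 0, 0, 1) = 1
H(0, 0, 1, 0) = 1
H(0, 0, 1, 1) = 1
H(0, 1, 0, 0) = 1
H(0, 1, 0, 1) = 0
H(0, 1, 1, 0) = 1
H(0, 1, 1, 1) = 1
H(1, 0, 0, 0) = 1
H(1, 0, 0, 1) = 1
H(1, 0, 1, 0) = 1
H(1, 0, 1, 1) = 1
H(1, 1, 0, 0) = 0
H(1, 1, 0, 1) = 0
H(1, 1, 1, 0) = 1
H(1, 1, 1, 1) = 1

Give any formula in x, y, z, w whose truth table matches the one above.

H is 0 on only 4 rows — (0,0,0,0), (0,1,0,1), (1,1,0,0), (1,1,0,1). Writing each as a minterm (¬x·¬y·¬z·¬w, ¬x·y·¬z·w, x·y·¬z·¬w, x·y·¬z·w) and OR-ing them characterizes exactly where H=0, so H is the negation of that disjunction.

H(x, y, z, w) = ((((((x' · y') · z') · w') + (((x' · y) · z') · w)) + (((x · y) · z') · w')) + (((x · y) · z') · w))'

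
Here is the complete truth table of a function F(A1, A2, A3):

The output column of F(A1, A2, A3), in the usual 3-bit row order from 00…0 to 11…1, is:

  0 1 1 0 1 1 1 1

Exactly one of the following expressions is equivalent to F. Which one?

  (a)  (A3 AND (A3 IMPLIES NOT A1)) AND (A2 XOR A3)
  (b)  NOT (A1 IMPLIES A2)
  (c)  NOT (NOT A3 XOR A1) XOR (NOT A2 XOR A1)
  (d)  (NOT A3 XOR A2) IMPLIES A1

(a) disagrees with F on (0,1,0) (formula → 0, table → 1); rule it out.
(b) disagrees with F on (0,0,1) (formula → 0, table → 1); rule it out.
(c) disagrees with F on (0,0,0) (formula → 1, table → 0); rule it out.
Only (d) survives; checking it on all 8 rows confirms it matches F.

d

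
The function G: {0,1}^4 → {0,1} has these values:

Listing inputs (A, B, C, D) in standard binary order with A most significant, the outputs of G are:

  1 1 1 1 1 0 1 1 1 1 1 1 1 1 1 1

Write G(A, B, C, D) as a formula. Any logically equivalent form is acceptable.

G(A, B, C, D) = (((A' · B) · C') · D)'

Only row (0,1,0,1) gives 0. So G is 1 everywhere except there — the complement of the minterm ¬A·B·¬C·D.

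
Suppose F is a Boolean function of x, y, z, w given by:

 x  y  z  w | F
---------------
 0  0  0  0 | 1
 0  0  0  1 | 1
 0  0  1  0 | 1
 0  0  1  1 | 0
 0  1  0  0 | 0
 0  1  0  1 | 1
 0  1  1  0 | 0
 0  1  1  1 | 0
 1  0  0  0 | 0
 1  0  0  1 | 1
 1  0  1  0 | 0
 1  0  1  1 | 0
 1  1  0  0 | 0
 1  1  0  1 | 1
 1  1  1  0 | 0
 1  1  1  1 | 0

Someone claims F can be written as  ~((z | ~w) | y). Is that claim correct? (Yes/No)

Evaluate ~((z | ~w) | y) on each row and compare to F:
  x=0, y=0, z=0, w=0: formula gives 0, but F = 1 ✗
Row (0,0,0,0) is a counterexample, so the formula is not equivalent to F.

No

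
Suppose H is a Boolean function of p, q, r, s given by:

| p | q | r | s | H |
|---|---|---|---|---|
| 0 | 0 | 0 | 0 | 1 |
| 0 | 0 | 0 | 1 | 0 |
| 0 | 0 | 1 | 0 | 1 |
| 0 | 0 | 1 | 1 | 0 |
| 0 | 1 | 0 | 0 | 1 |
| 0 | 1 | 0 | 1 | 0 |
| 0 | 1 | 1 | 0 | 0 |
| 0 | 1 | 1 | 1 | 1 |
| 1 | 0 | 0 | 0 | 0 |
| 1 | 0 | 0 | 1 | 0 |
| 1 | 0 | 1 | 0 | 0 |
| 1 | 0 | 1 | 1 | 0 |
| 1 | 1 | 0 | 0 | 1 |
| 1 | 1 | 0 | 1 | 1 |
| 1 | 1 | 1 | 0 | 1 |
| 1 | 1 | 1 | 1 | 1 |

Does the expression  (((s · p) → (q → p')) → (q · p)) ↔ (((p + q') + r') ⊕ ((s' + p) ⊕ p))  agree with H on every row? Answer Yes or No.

Yes

Evaluate (((s · p) → (q → p')) → (q · p)) ↔ (((p + q') + r') ⊕ ((s' + p) ⊕ p)) on each row and compare to H:
  p=0, q=0, r=0, s=0: formula gives 1, H = 1 ✓
  p=0, q=0, r=0, s=1: formula gives 0, H = 0 ✓
  p=0, q=0, r=1, s=0: formula gives 1, H = 1 ✓
  p=0, q=0, r=1, s=1: formula gives 0, H = 0 ✓
  …and likewise for the remaining 12 rows.
All 16 rows match — the expression computes H exactly.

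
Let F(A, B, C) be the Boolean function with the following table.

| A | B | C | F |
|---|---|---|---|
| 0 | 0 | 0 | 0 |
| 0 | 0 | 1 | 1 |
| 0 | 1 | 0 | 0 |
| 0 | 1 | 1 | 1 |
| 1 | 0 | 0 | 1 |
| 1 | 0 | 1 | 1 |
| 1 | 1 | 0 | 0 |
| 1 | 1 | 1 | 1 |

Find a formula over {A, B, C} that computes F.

F(A, B, C) = ((((A' · B') · C') + ((A' · B) · C')) + ((A · B) · C'))'

The 0-rows are (0,0,0), (0,1,0), (1,1,0). Take each as a conjunction (¬A·¬B·¬C, ¬A·B·¬C, A·B·¬C), form their disjunction, and complement — that gives a formula that is 1 everywhere F is.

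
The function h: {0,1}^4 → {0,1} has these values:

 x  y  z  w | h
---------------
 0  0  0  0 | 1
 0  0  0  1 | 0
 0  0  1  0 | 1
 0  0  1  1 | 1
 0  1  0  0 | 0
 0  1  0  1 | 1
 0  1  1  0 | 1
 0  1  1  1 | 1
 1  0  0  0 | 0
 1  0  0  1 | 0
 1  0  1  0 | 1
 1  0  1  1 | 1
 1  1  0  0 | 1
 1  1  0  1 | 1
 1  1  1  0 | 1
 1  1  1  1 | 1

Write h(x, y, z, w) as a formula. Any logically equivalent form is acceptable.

h(x, y, z, w) = ~((((((~x & ~y) & ~z) & w) | (((~x & y) & ~z) & ~w)) | (((x & ~y) & ~z) & ~w)) | (((x & ~y) & ~z) & w))

h is 0 on only 4 rows — (0,0,0,1), (0,1,0,0), (1,0,0,0), (1,0,0,1). Writing each as a minterm (¬x·¬y·¬z·w, ¬x·y·¬z·¬w, x·¬y·¬z·¬w, x·¬y·¬z·w) and OR-ing them characterizes exactly where h=0, so h is the negation of that disjunction.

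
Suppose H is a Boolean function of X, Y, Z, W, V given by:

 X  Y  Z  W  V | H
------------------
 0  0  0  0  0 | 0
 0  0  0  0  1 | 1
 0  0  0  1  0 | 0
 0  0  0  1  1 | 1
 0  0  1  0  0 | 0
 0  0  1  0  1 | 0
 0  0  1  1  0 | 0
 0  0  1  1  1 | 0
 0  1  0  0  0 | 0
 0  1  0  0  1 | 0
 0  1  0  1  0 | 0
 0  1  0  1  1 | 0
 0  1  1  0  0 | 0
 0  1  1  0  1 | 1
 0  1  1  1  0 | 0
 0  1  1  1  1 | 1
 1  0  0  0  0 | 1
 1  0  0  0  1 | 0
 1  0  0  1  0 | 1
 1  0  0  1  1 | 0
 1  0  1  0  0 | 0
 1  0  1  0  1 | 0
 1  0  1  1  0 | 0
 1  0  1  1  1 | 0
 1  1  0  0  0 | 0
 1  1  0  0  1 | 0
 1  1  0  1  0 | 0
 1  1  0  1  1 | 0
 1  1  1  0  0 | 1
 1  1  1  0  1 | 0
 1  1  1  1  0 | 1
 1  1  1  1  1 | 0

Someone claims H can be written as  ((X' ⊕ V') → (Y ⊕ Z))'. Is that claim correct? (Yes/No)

Yes

Evaluate ((X' ⊕ V') → (Y ⊕ Z))' on each row and compare to H:
  X=0, Y=0, Z=0, W=0, V=0: formula gives 0, H = 0 ✓
  X=0, Y=0, Z=0, W=0, V=1: formula gives 1, H = 1 ✓
  X=0, Y=0, Z=0, W=1, V=0: formula gives 0, H = 0 ✓
  X=0, Y=0, Z=0, W=1, V=1: formula gives 1, H = 1 ✓
  …and likewise for the remaining 28 rows.
No disagreement on any input; they are logically equivalent.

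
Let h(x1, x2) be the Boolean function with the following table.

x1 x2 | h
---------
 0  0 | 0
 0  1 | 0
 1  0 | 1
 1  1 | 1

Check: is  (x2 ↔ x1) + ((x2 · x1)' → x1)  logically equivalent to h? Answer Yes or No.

Evaluate (x2 ↔ x1) + ((x2 · x1)' → x1) on each row and compare to h:
  x1=0, x2=0: formula gives 1, but h = 0 ✗
Row (0,0) is a counterexample, so the formula is not equivalent to h.

No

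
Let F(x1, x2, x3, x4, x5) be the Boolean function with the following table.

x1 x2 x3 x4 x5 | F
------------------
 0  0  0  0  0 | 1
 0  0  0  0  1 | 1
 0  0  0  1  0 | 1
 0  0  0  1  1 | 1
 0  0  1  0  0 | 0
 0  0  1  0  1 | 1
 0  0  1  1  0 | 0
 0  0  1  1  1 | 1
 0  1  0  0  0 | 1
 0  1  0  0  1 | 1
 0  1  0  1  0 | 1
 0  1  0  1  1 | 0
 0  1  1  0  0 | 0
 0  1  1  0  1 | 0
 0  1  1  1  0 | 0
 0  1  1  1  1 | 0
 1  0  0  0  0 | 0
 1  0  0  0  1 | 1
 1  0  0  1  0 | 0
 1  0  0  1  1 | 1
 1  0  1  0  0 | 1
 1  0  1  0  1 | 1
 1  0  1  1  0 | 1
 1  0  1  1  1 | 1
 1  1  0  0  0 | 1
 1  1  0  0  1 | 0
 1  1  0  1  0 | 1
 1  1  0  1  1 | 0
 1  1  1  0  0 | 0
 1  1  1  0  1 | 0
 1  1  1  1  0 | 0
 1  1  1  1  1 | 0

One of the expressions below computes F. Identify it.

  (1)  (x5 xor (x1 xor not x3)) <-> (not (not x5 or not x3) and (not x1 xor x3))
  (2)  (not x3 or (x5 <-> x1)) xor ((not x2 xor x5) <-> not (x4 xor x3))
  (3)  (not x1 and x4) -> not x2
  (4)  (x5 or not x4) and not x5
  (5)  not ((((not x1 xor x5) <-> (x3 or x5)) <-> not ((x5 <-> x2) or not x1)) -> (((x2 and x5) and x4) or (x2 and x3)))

5

(1) disagrees with F on (0,0,0,0,0) (formula → 0, table → 1); rule it out.
(2) disagrees with F on (0,0,0,0,0) (formula → 0, table → 1); rule it out.
(3) disagrees with F on (0,0,1,0,0) (formula → 1, table → 0); rule it out.
(4) disagrees with F on (0,0,0,0,1) (formula → 0, table → 1); rule it out.
That leaves (5). Evaluating it on every row reproduces the table of F exactly.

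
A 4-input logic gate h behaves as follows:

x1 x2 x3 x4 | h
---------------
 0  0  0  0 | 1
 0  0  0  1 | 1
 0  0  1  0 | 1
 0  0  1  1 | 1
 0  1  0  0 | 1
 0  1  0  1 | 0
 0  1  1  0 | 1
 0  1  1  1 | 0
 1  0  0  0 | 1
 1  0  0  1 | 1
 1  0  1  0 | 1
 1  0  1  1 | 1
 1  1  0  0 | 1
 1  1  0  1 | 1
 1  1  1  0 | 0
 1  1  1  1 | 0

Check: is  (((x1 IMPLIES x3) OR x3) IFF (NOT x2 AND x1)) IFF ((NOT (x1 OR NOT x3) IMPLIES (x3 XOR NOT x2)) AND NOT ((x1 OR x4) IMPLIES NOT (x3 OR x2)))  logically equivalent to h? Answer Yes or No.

Check the formula against h row by row:
  x1=0, x2=0, x3=0, x4=0: formula gives 1, h = 1 ✓
  x1=0, x2=0, x3=0, x4=1: formula gives 1, h = 1 ✓
  x1=0, x2=0, x3=1, x4=0: formula gives 1, h = 1 ✓
  x1=0, x2=0, x3=1, x4=1: formula gives 1, h = 1 ✓
  …and likewise for the remaining 12 rows.
All 16 rows match — the expression computes h exactly.

Yes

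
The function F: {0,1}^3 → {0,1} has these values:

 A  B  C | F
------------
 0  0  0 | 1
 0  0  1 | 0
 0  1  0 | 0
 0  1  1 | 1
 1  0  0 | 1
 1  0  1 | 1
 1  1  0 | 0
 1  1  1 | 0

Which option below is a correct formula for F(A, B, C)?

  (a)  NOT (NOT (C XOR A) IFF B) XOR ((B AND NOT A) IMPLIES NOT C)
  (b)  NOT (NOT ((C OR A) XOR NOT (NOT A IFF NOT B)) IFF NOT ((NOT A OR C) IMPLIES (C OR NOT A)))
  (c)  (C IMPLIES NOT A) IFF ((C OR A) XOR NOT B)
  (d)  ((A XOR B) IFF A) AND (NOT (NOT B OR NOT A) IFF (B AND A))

b

(a) fails at (0,0,0): the formula yields 0, F is 1.
(c) fails at (1,0,0): the formula yields 0, F is 1.
(d) fails at (0,0,1): the formula yields 1, F is 0.
That leaves (b). Evaluating it on every row reproduces the table of F exactly.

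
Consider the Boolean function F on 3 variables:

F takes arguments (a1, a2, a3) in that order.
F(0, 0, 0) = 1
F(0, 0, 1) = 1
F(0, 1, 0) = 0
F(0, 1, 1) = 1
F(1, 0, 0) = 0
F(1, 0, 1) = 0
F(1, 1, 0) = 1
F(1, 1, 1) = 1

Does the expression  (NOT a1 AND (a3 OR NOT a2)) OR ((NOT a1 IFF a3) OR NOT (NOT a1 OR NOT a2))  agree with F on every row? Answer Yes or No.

Check the formula against F row by row:
  a1=0, a2=0, a3=0: formula gives 1, F = 1 ✓
  a1=0, a2=0, a3=1: formula gives 1, F = 1 ✓
  a1=0, a2=1, a3=0: formula gives 0, F = 0 ✓
  a1=0, a2=1, a3=1: formula gives 1, F = 1 ✓
  a1=1, a2=0, a3=0: formula gives 1, but F = 0 ✗
Since they disagree at (1,0,0), the expression is not a correct formula for F.

No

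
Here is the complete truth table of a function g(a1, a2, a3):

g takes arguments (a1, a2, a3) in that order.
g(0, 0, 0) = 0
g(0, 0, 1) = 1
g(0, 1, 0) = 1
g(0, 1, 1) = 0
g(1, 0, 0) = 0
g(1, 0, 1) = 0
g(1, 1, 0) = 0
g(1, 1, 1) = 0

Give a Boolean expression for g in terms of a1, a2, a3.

Collect the rows where g=1 — (0,0,1), (0,1,0) — and write one minterm per row: ¬a1·¬a2·a3, ¬a1·a2·¬a3. Their union (logical OR) reproduces the table exactly.

g(a1, a2, a3) = ((not a1 and not a2) and a3) or ((not a1 and a2) and not a3)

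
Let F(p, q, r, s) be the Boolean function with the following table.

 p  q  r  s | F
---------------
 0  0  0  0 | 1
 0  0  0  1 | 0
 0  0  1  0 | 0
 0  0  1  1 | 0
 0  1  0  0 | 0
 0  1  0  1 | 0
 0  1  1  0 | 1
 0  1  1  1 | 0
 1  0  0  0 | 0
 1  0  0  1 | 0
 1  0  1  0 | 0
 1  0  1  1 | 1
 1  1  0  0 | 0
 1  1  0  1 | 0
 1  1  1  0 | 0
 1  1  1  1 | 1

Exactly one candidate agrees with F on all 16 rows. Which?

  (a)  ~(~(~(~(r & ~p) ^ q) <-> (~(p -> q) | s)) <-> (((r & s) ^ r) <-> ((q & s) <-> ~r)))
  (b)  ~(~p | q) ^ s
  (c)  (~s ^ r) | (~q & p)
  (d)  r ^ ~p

(b) fails at (0,0,0,0): the formula yields 0, F is 1.
(c) fails at (0,0,1,1): the formula yields 1, F is 0.
(d) fails at (0,0,0,1): the formula yields 1, F is 0.
That leaves (a). Evaluating it on every row reproduces the table of F exactly.

a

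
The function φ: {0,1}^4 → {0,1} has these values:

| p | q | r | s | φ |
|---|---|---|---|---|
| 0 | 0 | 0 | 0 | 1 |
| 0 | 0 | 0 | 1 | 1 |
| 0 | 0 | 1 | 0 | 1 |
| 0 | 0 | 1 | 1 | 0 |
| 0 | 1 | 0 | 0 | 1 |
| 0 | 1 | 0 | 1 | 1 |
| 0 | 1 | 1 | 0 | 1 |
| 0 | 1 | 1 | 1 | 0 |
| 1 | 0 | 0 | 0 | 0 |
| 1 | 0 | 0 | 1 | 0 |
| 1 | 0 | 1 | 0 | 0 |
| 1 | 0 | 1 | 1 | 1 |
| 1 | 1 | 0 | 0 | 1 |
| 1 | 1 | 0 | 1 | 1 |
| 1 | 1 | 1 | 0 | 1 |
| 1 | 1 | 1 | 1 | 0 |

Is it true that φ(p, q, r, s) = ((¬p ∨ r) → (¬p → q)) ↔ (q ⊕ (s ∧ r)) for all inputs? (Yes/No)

Check the formula against φ row by row:
  p=0, q=0, r=0, s=0: formula gives 1, φ = 1 ✓
  p=0, q=0, r=0, s=1: formula gives 1, φ = 1 ✓
  p=0, q=0, r=1, s=0: formula gives 1, φ = 1 ✓
  p=0, q=0, r=1, s=1: formula gives 0, φ = 0 ✓
  … (the remaining 12 rows also agree.)
No disagreement on any input; they are logically equivalent.

Yes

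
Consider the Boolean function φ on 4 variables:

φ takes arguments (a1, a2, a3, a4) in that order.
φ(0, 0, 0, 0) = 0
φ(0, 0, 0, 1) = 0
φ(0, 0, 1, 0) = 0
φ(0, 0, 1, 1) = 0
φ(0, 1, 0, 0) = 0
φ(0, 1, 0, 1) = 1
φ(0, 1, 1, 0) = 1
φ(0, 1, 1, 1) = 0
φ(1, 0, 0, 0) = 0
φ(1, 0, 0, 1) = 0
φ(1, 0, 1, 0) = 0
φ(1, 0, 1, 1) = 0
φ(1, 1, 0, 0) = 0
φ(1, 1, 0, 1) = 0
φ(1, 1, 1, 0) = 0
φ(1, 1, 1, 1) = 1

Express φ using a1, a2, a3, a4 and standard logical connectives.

The 1-rows are (0,1,0,1), (0,1,1,0), (1,1,1,1). Each contributes one minterm — ¬a1·a2·¬a3·a4; ¬a1·a2·a3·¬a4; a1·a2·a3·a4 — and their disjunction is a sum-of-products form of φ.

φ(a1, a2, a3, a4) = ((((¬a1 ∧ a2) ∧ ¬a3) ∧ a4) ∨ (((¬a1 ∧ a2) ∧ a3) ∧ ¬a4)) ∨ (((a1 ∧ a2) ∧ a3) ∧ a4)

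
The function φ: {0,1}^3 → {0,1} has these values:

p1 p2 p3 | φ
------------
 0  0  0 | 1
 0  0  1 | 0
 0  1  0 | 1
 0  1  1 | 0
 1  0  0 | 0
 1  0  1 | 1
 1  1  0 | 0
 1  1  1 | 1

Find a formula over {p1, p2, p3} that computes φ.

The 1-rows are (0,0,0), (0,1,0), (1,0,1), (1,1,1). Each contributes one minterm — ¬p1·¬p2·¬p3; ¬p1·p2·¬p3; p1·¬p2·p3; p1·p2·p3 — and their disjunction is a sum-of-products form of φ.

φ(p1, p2, p3) = ((((p1' · p2') · p3') + ((p1' · p2) · p3')) + ((p1 · p2') · p3)) + ((p1 · p2) · p3)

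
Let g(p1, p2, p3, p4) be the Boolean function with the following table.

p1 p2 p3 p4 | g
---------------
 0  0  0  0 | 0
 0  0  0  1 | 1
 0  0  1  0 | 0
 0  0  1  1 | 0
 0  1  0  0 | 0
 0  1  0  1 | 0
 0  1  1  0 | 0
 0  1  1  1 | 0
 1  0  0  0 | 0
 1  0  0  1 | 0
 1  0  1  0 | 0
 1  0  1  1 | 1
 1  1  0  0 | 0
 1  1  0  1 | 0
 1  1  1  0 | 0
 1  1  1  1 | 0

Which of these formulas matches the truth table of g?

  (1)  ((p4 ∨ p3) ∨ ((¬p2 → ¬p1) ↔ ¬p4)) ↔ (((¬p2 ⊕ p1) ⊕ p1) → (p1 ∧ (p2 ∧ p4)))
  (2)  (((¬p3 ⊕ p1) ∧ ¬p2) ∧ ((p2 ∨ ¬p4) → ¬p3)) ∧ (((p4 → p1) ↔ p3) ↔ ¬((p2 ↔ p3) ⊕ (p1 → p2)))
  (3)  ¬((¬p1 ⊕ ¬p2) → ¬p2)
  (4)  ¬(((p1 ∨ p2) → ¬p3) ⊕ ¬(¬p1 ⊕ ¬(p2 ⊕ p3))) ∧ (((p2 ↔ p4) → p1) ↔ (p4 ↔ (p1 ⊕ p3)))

(1) disagrees with g on (0,0,0,1) (formula → 0, table → 1); rule it out.
(3) disagrees with g on (0,0,0,1) (formula → 0, table → 1); rule it out.
(4) disagrees with g on (0,0,0,1) (formula → 0, table → 1); rule it out.
That leaves (2). Evaluating it on every row reproduces the table of g exactly.

2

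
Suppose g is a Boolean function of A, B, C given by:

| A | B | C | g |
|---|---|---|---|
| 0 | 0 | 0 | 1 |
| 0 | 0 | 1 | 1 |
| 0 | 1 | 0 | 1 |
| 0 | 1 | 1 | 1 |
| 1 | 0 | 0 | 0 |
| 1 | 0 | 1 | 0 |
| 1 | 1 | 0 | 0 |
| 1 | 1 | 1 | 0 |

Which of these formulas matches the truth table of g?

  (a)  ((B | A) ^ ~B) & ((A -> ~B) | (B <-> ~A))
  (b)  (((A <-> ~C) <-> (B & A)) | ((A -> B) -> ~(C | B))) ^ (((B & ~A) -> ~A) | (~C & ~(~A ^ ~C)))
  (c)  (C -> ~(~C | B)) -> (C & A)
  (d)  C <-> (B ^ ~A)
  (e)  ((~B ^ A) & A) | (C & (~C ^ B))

a

(b): at (0,0,0) it gives 0, but g = 1 — eliminated.
(c): at (0,0,0) it gives 0, but g = 1 — eliminated.
(d): at (0,0,0) it gives 0, but g = 1 — eliminated.
(e): at (0,0,0) it gives 0, but g = 1 — eliminated.
That leaves (a). Evaluating it on every row reproduces the table of g exactly.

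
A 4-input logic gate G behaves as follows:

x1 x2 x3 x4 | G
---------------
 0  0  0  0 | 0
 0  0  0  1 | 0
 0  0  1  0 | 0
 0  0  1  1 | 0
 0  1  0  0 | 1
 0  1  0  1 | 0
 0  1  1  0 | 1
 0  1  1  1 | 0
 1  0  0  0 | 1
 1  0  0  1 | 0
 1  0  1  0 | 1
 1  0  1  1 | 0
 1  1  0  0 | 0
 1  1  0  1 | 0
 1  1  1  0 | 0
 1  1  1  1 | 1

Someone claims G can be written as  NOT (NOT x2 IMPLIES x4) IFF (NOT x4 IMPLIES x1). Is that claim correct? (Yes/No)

Check the formula against G row by row:
  x1=0, x2=0, x3=0, x4=0: formula gives 0, G = 0 ✓
  x1=0, x2=0, x3=0, x4=1: formula gives 0, G = 0 ✓
  x1=0, x2=0, x3=1, x4=0: formula gives 0, G = 0 ✓
  x1=0, x2=0, x3=1, x4=1: formula gives 0, G = 0 ✓
  …
  x1=1, x2=1, x3=1, x4=1: formula gives 0, but G = 1 ✗
Row (1,1,1,1) is a counterexample, so the formula is not equivalent to G.

No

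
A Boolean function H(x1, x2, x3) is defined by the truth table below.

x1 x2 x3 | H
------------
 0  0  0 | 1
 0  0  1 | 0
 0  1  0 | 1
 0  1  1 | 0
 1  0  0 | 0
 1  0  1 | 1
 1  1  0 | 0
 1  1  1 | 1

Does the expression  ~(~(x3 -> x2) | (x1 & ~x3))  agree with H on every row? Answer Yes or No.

Check the formula against H row by row:
  x1=0, x2=0, x3=0: formula gives 1, H = 1 ✓
  x1=0, x2=0, x3=1: formula gives 0, H = 0 ✓
  x1=0, x2=1, x3=0: formula gives 1, H = 1 ✓
  x1=0, x2=1, x3=1: formula gives 1, but H = 0 ✗
Row (0,1,1) is a counterexample, so the formula is not equivalent to H.

No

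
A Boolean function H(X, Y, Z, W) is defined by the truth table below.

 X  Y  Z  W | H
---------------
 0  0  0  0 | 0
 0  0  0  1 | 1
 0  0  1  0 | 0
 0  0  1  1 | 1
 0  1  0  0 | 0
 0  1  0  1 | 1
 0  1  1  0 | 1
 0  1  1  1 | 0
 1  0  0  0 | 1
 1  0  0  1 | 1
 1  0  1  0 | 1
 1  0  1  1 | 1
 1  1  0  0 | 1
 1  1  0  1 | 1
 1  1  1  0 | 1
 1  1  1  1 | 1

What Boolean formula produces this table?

H(X, Y, Z, W) = ¬((((((¬X ∧ ¬Y) ∧ ¬Z) ∧ ¬W) ∨ (((¬X ∧ ¬Y) ∧ Z) ∧ ¬W)) ∨ (((¬X ∧ Y) ∧ ¬Z) ∧ ¬W)) ∨ (((¬X ∧ Y) ∧ Z) ∧ W))

There are just 4 zero rows: (0,0,0,0), (0,0,1,0), (0,1,0,0), (0,1,1,1). Their minterms are ¬X·¬Y·¬Z·¬W, ¬X·¬Y·Z·¬W, ¬X·Y·¬Z·¬W, ¬X·Y·Z·W; the OR of those covers precisely the 0-outputs, and negating it yields H.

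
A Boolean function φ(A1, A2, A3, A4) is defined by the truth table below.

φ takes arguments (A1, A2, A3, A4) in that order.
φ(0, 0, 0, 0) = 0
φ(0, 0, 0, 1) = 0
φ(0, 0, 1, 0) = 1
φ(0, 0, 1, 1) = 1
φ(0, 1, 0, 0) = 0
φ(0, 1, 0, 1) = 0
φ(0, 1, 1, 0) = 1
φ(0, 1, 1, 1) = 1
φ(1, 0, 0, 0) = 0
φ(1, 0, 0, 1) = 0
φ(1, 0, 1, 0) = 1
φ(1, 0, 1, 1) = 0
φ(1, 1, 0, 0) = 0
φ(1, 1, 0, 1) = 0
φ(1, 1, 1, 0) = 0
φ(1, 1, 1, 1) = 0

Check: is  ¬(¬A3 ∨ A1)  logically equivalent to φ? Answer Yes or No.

No

Check the formula against φ row by row:
  A1=0, A2=0, A3=0, A4=0: formula gives 0, φ = 0 ✓
  A1=0, A2=0, A3=0, A4=1: formula gives 0, φ = 0 ✓
  A1=0, A2=0, A3=1, A4=0: formula gives 1, φ = 1 ✓
  A1=0, A2=0, A3=1, A4=1: formula gives 1, φ = 1 ✓
  …
  A1=1, A2=0, A3=1, A4=0: formula gives 0, but φ = 1 ✗
A single disagreement suffices: at (1,0,1,0) they differ, so the formula does not compute φ.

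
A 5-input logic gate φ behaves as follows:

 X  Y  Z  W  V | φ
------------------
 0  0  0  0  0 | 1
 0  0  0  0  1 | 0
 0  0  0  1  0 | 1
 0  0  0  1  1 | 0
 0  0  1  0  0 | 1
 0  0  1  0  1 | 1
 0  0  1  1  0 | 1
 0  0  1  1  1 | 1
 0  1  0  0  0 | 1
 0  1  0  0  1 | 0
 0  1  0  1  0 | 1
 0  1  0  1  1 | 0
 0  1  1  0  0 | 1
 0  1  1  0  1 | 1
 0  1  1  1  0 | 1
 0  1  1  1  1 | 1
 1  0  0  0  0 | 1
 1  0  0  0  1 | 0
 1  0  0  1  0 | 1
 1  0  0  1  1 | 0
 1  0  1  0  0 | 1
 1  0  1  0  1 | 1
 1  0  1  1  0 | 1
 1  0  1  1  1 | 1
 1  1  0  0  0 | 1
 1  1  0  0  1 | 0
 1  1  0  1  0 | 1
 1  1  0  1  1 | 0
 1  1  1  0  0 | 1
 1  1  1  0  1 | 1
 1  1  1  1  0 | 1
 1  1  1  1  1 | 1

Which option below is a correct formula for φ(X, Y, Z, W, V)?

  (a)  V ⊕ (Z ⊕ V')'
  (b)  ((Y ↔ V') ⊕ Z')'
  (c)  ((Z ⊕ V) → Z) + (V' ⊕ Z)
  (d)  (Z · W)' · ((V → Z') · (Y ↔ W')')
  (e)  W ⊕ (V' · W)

(a) disagrees with φ on (0,0,0,0,0) (formula → 0, table → 1); rule it out.
(b) disagrees with φ on (0,0,0,0,0) (formula → 0, table → 1); rule it out.
(d) disagrees with φ on (0,0,0,0,1) (formula → 1, table → 0); rule it out.
(e) disagrees with φ on (0,0,0,0,0) (formula → 0, table → 1); rule it out.
Only (c) survives; checking it on all 32 rows confirms it matches φ.

c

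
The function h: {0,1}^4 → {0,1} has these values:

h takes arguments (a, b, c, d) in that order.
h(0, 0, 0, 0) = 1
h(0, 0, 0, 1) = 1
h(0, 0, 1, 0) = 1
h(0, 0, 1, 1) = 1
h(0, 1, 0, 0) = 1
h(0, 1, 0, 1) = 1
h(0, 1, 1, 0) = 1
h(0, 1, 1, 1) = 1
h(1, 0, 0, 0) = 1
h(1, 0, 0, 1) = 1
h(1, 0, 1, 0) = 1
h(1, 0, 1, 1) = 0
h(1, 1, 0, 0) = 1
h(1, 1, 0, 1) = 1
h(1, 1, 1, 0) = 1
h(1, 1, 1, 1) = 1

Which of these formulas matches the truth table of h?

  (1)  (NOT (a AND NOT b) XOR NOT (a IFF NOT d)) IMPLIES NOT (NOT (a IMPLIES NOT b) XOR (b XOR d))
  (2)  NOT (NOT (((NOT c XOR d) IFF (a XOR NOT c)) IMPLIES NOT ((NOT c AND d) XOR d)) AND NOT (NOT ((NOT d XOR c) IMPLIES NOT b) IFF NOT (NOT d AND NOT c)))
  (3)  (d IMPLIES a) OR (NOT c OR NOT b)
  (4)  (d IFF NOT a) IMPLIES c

(1) disagrees with h on (0,0,0,1) (formula → 0, table → 1); rule it out.
(3) disagrees with h on (0,1,1,1) (formula → 0, table → 1); rule it out.
(4) disagrees with h on (0,0,0,1) (formula → 0, table → 1); rule it out.
(2) is the remaining candidate, and it agrees with h on all 16 inputs.

2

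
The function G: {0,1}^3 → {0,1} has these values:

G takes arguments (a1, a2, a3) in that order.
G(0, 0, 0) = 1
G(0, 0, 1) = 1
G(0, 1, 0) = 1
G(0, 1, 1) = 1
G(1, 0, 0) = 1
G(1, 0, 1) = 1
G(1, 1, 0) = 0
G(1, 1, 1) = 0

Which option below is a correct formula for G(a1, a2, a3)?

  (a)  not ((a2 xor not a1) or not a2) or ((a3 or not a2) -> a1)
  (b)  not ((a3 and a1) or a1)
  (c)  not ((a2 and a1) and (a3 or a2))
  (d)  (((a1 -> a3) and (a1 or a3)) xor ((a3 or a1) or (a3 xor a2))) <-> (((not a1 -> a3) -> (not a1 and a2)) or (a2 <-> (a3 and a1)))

c

(a) fails at (0,0,0): the formula yields 0, G is 1.
(b) fails at (1,0,0): the formula yields 0, G is 1.
(d) fails at (0,0,0): the formula yields 0, G is 1.
(c) is the remaining candidate, and it agrees with G on all 8 inputs.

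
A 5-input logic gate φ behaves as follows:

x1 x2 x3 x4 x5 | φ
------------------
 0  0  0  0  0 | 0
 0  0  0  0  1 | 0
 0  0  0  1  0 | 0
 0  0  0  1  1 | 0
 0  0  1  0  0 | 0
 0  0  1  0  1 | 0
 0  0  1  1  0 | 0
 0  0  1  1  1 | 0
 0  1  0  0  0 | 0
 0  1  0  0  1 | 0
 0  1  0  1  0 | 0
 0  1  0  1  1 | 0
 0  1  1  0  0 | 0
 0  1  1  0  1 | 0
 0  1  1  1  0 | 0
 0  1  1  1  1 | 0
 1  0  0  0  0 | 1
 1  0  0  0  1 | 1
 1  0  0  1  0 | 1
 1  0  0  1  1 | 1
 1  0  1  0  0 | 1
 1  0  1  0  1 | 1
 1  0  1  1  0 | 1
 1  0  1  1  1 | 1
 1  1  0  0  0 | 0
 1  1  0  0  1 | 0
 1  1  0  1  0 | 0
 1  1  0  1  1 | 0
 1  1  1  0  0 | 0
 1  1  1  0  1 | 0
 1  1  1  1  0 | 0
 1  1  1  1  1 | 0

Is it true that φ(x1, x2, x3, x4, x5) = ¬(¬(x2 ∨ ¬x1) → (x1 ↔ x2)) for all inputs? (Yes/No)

Yes

Evaluate ¬(¬(x2 ∨ ¬x1) → (x1 ↔ x2)) on each row and compare to φ:
  x1=0, x2=0, x3=0, x4=0, x5=0: formula gives 0, φ = 0 ✓
  x1=0, x2=0, x3=0, x4=0, x5=1: formula gives 0, φ = 0 ✓
  x1=0, x2=0, x3=0, x4=1, x5=0: formula gives 0, φ = 0 ✓
  x1=0, x2=0, x3=0, x4=1, x5=1: formula gives 0, φ = 0 ✓
  …and likewise for the remaining 28 rows.
Every row agrees, so the formula is equivalent.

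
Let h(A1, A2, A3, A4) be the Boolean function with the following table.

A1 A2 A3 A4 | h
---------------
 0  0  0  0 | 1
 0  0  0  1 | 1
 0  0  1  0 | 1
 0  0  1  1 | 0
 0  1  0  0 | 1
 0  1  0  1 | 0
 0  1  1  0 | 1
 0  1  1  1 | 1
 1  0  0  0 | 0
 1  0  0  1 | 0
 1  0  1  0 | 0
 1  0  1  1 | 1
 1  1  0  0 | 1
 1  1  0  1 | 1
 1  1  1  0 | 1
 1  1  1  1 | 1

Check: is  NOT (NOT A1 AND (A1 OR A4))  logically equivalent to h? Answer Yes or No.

No

Test each input against both h and the formula:
  A1=0, A2=0, A3=0, A4=0: formula gives 1, h = 1 ✓
  A1=0, A2=0, A3=0, A4=1: formula gives 0, but h = 1 ✗
A single disagreement suffices: at (0,0,0,1) they differ, so the formula does not compute h.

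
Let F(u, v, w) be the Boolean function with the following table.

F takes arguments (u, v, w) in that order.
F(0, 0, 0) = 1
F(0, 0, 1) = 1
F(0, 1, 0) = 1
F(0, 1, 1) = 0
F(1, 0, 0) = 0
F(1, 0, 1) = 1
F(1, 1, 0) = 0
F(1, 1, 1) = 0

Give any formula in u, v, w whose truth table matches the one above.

F(u, v, w) = ((((~u & ~v) & ~w) | ((~u & ~v) & w)) | ((~u & v) & ~w)) | ((u & ~v) & w)

The 1-rows are (0,0,0), (0,0,1), (0,1,0), (1,0,1). Each contributes one minterm — ¬u·¬v·¬w; ¬u·¬v·w; ¬u·v·¬w; u·¬v·w — and their disjunction is a sum-of-products form of F.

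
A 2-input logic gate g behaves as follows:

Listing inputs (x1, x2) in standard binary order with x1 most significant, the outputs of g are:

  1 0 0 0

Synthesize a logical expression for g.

g(x1, x2) = ~(x1 | x2)

The output is 1 only when every input is 0 — NOR of all inputs.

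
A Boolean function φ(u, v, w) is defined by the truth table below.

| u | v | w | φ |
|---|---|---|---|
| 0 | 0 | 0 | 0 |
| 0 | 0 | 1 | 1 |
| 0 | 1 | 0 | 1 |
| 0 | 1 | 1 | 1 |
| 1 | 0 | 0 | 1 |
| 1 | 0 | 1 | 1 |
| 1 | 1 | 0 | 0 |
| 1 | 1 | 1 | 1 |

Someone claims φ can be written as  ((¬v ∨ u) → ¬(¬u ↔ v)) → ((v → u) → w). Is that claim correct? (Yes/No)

Check the formula against φ row by row:
  u=0, v=0, w=0: formula gives 0, φ = 0 ✓
  u=0, v=0, w=1: formula gives 1, φ = 1 ✓
  u=0, v=1, w=0: formula gives 1, φ = 1 ✓
  u=0, v=1, w=1: formula gives 1, φ = 1 ✓
  u=1, v=0, w=0: formula gives 1, φ = 1 ✓
  …and likewise for the remaining 3 rows.
Every row agrees, so the formula is equivalent.

Yes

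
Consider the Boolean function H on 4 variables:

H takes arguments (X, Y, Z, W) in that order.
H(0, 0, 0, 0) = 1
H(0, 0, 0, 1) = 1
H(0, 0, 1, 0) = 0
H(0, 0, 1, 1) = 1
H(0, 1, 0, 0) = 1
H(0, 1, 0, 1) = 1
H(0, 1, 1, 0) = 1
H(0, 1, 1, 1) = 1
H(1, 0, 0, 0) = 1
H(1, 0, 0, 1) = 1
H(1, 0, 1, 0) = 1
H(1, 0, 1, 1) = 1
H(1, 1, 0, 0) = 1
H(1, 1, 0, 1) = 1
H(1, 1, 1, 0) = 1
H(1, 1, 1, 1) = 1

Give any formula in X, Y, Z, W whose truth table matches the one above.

H(X, Y, Z, W) = not (((not X and not Y) and Z) and not W)

H is 0 on exactly one input, (0,0,1,0), whose minterm is ¬X·¬Y·Z·¬W. So H is the negation of that single conjunction.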